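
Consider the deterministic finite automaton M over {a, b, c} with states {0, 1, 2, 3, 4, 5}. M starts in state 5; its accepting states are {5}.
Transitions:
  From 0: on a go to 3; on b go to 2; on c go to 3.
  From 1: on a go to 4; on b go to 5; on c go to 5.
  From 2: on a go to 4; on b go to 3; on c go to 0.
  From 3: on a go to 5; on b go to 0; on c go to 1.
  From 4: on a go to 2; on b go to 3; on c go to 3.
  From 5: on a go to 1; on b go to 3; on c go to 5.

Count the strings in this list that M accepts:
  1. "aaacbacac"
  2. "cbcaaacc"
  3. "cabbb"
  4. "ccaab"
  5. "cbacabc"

2

"aaacbacac": accepted
"cbcaaacc": rejected
"cabbb": rejected
"ccaab": rejected
"cbacabc": accepted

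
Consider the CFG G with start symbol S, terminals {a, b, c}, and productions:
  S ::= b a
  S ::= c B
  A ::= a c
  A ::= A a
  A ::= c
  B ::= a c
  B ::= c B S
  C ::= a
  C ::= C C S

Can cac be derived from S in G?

yes

S ⇒ cB ⇒ cac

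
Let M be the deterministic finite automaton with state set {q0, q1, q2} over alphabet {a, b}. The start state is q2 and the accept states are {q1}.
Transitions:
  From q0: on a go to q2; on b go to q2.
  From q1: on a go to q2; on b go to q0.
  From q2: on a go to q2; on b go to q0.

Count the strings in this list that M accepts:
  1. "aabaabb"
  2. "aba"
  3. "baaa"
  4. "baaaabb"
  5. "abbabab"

0

"aabaabb": rejected
"aba": rejected
"baaa": rejected
"baaaabb": rejected
"abbabab": rejected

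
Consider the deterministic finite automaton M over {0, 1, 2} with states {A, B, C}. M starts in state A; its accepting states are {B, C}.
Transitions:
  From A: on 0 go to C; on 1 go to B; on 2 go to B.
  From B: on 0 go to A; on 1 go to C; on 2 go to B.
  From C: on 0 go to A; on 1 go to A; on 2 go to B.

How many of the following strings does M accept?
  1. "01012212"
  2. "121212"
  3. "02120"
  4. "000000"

2

"01012212": accepted
"121212": accepted
"02120": rejected
"000000": rejected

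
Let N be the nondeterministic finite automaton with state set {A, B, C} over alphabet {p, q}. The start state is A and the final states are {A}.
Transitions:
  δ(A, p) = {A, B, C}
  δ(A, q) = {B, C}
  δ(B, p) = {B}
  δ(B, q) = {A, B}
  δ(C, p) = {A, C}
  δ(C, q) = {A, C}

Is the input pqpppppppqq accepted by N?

Start: {A}
read p: {A, B, C}
read q: {A, B, C}
read p: {A, B, C}
read p: {A, B, C}
read p: {A, B, C}
read p: {A, B, C}
read p: {A, B, C}
read p: {A, B, C}
read p: {A, B, C}
read q: {A, B, C}
read q: {A, B, C}
Reachable ∩ accepting = {A} — nonempty.

accepted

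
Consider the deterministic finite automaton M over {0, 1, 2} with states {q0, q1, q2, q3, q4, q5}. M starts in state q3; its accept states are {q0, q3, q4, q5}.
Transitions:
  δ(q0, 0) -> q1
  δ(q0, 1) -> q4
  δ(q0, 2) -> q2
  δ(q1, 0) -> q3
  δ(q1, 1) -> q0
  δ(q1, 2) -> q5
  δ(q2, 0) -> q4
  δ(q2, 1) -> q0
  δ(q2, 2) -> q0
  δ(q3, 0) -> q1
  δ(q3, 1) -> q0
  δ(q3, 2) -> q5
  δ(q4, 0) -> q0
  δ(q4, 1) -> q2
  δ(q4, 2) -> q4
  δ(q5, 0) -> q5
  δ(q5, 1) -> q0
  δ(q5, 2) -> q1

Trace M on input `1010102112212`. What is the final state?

q3 --1--> q0
q0 --0--> q1
q1 --1--> q0
q0 --0--> q1
q1 --1--> q0
q0 --0--> q1
q1 --2--> q5
q5 --1--> q0
q0 --1--> q4
q4 --2--> q4
q4 --2--> q4
q4 --1--> q2
q2 --2--> q0

q0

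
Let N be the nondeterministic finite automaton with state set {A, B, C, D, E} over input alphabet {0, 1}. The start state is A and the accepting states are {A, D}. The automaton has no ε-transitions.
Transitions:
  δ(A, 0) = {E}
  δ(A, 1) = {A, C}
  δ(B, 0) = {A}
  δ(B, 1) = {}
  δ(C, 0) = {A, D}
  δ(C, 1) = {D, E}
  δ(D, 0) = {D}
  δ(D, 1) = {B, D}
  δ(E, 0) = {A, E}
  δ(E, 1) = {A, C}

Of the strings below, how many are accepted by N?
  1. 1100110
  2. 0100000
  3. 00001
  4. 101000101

4

1100110: accepted
0100000: accepted
00001: accepted
101000101: accepted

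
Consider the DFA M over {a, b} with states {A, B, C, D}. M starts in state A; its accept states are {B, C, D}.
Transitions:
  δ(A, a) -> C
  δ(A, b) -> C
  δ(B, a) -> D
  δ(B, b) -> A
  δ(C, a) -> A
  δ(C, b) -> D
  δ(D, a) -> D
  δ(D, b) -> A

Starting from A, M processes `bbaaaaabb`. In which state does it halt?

C

A --b--> C
C --b--> D
D --a--> D
D --a--> D
D --a--> D
D --a--> D
D --a--> D
D --b--> A
A --b--> C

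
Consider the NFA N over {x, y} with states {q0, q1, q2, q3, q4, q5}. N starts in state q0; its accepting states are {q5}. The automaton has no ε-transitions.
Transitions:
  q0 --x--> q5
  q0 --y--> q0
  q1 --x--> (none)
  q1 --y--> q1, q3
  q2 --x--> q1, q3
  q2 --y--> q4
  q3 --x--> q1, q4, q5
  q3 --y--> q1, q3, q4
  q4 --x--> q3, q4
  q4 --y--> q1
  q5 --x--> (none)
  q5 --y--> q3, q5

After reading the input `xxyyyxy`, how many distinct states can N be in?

Start: {q0}
read x: {q5}
read x: {}
The reachable set is empty and stays empty for the remaining 5 symbols.
Final reachable set {} has 0 states.

0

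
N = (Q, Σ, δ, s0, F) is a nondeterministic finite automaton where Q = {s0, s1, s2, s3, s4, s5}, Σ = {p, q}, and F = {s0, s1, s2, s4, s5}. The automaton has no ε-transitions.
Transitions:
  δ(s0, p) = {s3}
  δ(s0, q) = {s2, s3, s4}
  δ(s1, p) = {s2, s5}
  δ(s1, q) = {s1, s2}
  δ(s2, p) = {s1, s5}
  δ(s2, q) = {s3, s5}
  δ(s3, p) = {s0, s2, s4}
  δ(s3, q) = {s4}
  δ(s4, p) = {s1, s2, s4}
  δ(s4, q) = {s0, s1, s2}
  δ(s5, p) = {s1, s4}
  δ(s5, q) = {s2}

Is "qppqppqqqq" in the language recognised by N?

Start: {s0}
read q: {s2, s3, s4}
read p: {s0, s1, s2, s4, s5}
read p: {s1, s2, s3, s4, s5}
read q: {s0, s1, s2, s3, s4, s5}
read p: {s0, s1, s2, s3, s4, s5}
read p: {s0, s1, s2, s3, s4, s5}
read q: {s0, s1, s2, s3, s4, s5}
read q: {s0, s1, s2, s3, s4, s5}
read q: {s0, s1, s2, s3, s4, s5}
read q: {s0, s1, s2, s3, s4, s5}
Reachable ∩ accepting = {s0, s1, s2, s4, s5} — nonempty.

accepted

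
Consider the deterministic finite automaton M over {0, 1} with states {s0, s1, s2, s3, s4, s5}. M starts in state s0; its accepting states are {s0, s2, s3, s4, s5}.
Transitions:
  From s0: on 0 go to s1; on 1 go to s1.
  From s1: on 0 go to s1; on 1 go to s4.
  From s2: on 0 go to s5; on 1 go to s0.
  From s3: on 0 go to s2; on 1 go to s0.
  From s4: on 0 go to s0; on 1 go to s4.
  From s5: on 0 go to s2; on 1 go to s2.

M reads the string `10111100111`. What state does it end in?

s4

s0 --1--> s1
s1 --0--> s1
s1 --1--> s4
s4 --1--> s4
s4 --1--> s4
s4 --1--> s4
s4 --0--> s0
s0 --0--> s1
s1 --1--> s4
s4 --1--> s4
s4 --1--> s4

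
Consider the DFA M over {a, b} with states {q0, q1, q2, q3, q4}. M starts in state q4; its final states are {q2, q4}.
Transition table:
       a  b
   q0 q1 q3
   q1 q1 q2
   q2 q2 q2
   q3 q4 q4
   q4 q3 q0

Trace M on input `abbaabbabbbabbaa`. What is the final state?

q4 --a--> q3
q3 --b--> q4
q4 --b--> q0
q0 --a--> q1
q1 --a--> q1
q1 --b--> q2
q2 --b--> q2
q2 --a--> q2
q2 --b--> q2
q2 --b--> q2
q2 --b--> q2
q2 --a--> q2
q2 --b--> q2
q2 --b--> q2
q2 --a--> q2
q2 --a--> q2

q2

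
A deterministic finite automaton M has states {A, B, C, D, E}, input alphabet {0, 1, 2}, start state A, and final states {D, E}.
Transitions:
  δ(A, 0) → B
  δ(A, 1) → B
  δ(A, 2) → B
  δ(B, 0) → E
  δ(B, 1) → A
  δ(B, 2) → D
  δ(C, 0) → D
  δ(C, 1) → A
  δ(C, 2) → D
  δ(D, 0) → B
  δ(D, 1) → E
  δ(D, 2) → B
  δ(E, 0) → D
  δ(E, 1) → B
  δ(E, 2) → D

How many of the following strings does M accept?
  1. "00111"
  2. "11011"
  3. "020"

0

"00111": rejected
"11011": rejected
"020": rejected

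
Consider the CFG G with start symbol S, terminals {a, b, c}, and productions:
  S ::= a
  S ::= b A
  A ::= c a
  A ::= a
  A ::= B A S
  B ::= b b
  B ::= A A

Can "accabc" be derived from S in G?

no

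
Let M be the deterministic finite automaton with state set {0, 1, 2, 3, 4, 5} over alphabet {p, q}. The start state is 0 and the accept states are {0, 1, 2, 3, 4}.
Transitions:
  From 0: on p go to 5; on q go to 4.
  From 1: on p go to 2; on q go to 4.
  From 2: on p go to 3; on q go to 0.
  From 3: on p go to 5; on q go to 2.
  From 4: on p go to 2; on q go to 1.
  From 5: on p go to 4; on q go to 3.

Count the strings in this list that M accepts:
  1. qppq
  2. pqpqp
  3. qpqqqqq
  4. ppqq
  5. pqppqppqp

qppq: accepted
pqpqp: rejected
qpqqqqq: accepted
ppqq: accepted
pqppqppqp: accepted

4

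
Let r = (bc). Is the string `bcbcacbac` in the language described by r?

No split of bcbcacbac into u·v has b matching u and c matching v.

no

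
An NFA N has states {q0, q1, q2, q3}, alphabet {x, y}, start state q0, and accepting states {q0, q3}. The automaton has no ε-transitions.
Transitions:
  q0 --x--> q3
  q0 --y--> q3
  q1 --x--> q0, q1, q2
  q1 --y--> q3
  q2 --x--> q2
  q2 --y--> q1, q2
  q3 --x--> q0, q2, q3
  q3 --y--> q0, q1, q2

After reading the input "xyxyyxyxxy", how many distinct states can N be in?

4

Start: {q0}
read x: {q3}
read y: {q0, q1, q2}
read x: {q0, q1, q2, q3}
read y: {q0, q1, q2, q3}
read y: {q0, q1, q2, q3}
read x: {q0, q1, q2, q3}
read y: {q0, q1, q2, q3}
read x: {q0, q1, q2, q3}
read x: {q0, q1, q2, q3}
read y: {q0, q1, q2, q3}
Final reachable set {q0, q1, q2, q3} has 4 states.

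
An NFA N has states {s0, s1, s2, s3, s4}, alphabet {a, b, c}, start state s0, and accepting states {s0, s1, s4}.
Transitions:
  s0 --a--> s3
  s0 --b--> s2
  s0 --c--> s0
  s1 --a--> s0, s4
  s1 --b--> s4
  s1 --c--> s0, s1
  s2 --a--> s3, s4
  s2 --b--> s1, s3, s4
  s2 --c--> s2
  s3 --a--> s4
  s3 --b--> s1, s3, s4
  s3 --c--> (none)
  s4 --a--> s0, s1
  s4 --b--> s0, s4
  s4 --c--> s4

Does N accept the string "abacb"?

accepted

Start: {s0}
read a: {s3}
read b: {s1, s3, s4}
read a: {s0, s1, s4}
read c: {s0, s1, s4}
read b: {s0, s2, s4}
Reachable ∩ accepting = {s0, s4} — nonempty.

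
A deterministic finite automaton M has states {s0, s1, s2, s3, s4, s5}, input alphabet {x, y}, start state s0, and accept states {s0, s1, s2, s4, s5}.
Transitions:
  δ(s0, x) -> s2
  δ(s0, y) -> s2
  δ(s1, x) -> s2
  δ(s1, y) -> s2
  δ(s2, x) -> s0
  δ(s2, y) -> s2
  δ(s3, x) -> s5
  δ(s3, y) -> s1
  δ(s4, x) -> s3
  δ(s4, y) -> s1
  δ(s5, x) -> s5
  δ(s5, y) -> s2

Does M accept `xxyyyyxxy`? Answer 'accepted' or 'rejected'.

s0 --x--> s2
s2 --x--> s0
s0 --y--> s2
s2 --y--> s2
s2 --y--> s2
s2 --y--> s2
s2 --x--> s0
s0 --x--> s2
s2 --y--> s2
End in state s2, which is an accepting state.

accepted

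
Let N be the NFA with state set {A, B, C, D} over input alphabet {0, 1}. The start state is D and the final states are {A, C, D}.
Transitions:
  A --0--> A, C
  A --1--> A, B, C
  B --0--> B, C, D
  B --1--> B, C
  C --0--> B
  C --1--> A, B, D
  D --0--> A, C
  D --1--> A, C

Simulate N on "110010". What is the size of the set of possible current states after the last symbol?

Start: {D}
read 1: {A, C}
read 1: {A, B, C, D}
read 0: {A, B, C, D}
read 0: {A, B, C, D}
read 1: {A, B, C, D}
read 0: {A, B, C, D}
Final reachable set {A, B, C, D} has 4 states.

4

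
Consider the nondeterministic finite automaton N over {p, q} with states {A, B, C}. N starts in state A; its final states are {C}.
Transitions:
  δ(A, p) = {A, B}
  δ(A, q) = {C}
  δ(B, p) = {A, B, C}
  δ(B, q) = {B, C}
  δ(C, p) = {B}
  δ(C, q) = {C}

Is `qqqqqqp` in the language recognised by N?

Start: {A}
read q: {C}
read q: {C}
read q: {C}
read q: {C}
read q: {C}
read q: {C}
read p: {B}
Reachable ∩ accepting = {} — empty.

rejected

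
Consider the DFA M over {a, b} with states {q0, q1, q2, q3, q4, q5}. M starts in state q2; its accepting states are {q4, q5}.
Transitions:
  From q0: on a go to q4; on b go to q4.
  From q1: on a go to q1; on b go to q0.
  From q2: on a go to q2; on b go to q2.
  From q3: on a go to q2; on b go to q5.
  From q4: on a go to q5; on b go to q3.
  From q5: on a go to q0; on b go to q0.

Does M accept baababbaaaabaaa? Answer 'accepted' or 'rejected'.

rejected

q2 --b--> q2
q2 --a--> q2
q2 --a--> q2
q2 --b--> q2
q2 --a--> q2
q2 --b--> q2
q2 --b--> q2
q2 --a--> q2
q2 --a--> q2
q2 --a--> q2
q2 --a--> q2
q2 --b--> q2
q2 --a--> q2
q2 --a--> q2
q2 --a--> q2
End in state q2, which is not an accepting state.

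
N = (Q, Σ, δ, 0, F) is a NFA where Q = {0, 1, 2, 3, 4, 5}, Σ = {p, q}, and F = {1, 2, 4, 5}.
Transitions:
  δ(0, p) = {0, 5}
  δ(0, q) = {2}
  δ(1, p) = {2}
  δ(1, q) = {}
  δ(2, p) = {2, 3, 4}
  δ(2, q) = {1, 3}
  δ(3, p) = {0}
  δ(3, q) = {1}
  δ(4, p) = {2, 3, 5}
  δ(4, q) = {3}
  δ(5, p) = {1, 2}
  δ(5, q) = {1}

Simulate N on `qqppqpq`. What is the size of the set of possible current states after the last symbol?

Start: {0}
read q: {2}
read q: {1, 3}
read p: {0, 2}
read p: {0, 2, 3, 4, 5}
read q: {1, 2, 3}
read p: {0, 2, 3, 4}
read q: {1, 2, 3}
Final reachable set {1, 2, 3} has 3 states.

3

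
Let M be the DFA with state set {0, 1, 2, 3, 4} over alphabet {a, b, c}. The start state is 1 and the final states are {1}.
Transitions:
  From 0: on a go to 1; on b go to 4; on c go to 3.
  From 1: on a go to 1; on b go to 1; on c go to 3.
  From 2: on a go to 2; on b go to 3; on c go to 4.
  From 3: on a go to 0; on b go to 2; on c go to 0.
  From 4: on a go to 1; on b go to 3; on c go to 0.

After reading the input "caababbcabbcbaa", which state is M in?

1 --c--> 3
3 --a--> 0
0 --a--> 1
1 --b--> 1
1 --a--> 1
1 --b--> 1
1 --b--> 1
1 --c--> 3
3 --a--> 0
0 --b--> 4
4 --b--> 3
3 --c--> 0
0 --b--> 4
4 --a--> 1
1 --a--> 1

1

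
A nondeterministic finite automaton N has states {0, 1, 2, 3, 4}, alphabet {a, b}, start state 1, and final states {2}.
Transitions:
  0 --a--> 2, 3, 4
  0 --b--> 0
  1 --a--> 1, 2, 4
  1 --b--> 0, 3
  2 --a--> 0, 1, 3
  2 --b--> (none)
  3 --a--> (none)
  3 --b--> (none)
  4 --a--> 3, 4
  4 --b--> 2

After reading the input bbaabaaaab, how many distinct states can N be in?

Start: {1}
read b: {0, 3}
read b: {0}
read a: {2, 3, 4}
read a: {0, 1, 3, 4}
read b: {0, 2, 3}
read a: {0, 1, 2, 3, 4}
read a: {0, 1, 2, 3, 4}
read a: {0, 1, 2, 3, 4}
read a: {0, 1, 2, 3, 4}
read b: {0, 2, 3}
Final reachable set {0, 2, 3} has 3 states.

3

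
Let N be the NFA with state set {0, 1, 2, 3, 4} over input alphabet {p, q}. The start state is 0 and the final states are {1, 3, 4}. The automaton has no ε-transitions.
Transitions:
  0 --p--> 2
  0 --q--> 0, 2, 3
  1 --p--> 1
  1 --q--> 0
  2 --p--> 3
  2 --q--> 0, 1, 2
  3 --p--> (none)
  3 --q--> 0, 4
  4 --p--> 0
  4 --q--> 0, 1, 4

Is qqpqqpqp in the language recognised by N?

accepted

Start: {0}
read q: {0, 2, 3}
read q: {0, 1, 2, 3, 4}
read p: {0, 1, 2, 3}
read q: {0, 1, 2, 3, 4}
read q: {0, 1, 2, 3, 4}
read p: {0, 1, 2, 3}
read q: {0, 1, 2, 3, 4}
read p: {0, 1, 2, 3}
Reachable ∩ accepting = {1, 3} — nonempty.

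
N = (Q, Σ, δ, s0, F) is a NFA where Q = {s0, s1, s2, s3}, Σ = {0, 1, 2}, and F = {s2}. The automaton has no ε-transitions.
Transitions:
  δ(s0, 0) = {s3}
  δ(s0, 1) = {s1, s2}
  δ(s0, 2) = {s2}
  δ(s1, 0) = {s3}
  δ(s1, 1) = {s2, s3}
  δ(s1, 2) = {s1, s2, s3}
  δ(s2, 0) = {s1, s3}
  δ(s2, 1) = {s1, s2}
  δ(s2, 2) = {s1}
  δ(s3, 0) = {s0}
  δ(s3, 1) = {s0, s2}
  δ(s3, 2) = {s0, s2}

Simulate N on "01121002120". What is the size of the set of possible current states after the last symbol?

Start: {s0}
read 0: {s3}
read 1: {s0, s2}
read 1: {s1, s2}
read 2: {s1, s2, s3}
read 1: {s0, s1, s2, s3}
read 0: {s0, s1, s3}
read 0: {s0, s3}
read 2: {s0, s2}
read 1: {s1, s2}
read 2: {s1, s2, s3}
read 0: {s0, s1, s3}
Final reachable set {s0, s1, s3} has 3 states.

3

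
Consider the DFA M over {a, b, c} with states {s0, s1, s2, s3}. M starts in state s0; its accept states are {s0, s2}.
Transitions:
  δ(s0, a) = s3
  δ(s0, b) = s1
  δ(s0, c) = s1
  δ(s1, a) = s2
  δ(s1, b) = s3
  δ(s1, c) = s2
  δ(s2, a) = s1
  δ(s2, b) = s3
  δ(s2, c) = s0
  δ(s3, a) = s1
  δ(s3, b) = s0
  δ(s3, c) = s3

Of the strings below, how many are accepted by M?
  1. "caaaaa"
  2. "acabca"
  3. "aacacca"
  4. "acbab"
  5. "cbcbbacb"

"caaaaa": accepted
"acabca": rejected
"aacacca": rejected
"acbab": accepted
"cbcbbacb": rejected

2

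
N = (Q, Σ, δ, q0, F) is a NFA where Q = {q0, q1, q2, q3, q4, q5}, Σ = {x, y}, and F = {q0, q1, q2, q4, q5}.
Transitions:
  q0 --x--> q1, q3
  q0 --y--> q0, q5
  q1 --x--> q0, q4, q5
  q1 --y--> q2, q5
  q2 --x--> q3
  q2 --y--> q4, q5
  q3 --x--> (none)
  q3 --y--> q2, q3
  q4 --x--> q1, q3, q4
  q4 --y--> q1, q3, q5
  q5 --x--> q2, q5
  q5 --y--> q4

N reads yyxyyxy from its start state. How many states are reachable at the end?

6

Start: {q0}
read y: {q0, q5}
read y: {q0, q4, q5}
read x: {q1, q2, q3, q4, q5}
read y: {q1, q2, q3, q4, q5}
read y: {q1, q2, q3, q4, q5}
read x: {q0, q1, q2, q3, q4, q5}
read y: {q0, q1, q2, q3, q4, q5}
Final reachable set {q0, q1, q2, q3, q4, q5} has 6 states.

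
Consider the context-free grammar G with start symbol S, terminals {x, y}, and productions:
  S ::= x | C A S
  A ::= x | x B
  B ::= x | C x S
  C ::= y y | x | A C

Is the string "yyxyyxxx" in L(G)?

yes

S ⇒ CAS ⇒ yyAS ⇒ yyxBS ⇒ yyxCxSS ⇒ yyxyyxSS ⇒ yyxyyxxS ⇒ yyxyyxxx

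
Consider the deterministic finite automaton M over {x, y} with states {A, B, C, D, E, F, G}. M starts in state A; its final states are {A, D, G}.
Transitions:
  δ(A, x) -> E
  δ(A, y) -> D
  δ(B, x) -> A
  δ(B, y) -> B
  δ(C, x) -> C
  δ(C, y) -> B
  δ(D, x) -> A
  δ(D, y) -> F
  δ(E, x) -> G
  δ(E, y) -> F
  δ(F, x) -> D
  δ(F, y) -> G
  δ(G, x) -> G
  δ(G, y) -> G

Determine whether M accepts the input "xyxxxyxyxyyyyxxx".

A --x--> E
E --y--> F
F --x--> D
D --x--> A
A --x--> E
E --y--> F
F --x--> D
D --y--> F
F --x--> D
D --y--> F
F --y--> G
G --y--> G
G --y--> G
G --x--> G
G --x--> G
G --x--> G
End in state G, which is an accepting state.

accepted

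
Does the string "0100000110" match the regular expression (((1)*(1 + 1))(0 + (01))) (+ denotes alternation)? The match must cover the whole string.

No split of 0100000110 into u·v has ((1)*(1+1)) matching u and (0+(01)) matching v.

no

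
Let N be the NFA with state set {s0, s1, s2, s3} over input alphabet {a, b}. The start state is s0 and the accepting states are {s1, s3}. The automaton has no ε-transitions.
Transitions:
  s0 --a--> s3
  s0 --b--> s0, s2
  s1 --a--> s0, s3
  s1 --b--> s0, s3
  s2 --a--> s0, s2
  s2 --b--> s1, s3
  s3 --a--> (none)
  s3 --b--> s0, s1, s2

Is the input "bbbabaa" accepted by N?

Start: {s0}
read b: {s0, s2}
read b: {s0, s1, s2, s3}
read b: {s0, s1, s2, s3}
read a: {s0, s2, s3}
read b: {s0, s1, s2, s3}
read a: {s0, s2, s3}
read a: {s0, s2, s3}
Reachable ∩ accepting = {s3} — nonempty.

accepted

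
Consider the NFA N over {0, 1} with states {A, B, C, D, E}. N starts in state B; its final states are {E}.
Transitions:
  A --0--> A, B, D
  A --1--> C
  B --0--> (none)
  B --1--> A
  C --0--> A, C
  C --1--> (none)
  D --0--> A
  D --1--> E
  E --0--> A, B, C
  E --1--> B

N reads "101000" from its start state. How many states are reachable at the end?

Start: {B}
read 1: {A}
read 0: {A, B, D}
read 1: {A, C, E}
read 0: {A, B, C, D}
read 0: {A, B, C, D}
read 0: {A, B, C, D}
Final reachable set {A, B, C, D} has 4 states.

4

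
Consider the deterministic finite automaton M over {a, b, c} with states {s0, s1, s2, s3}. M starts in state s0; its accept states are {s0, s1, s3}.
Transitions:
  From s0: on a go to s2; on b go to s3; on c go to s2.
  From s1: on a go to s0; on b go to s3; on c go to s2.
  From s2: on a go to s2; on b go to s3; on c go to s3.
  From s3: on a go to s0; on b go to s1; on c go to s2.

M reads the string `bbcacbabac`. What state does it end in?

s0 --b--> s3
s3 --b--> s1
s1 --c--> s2
s2 --a--> s2
s2 --c--> s3
s3 --b--> s1
s1 --a--> s0
s0 --b--> s3
s3 --a--> s0
s0 --c--> s2

s2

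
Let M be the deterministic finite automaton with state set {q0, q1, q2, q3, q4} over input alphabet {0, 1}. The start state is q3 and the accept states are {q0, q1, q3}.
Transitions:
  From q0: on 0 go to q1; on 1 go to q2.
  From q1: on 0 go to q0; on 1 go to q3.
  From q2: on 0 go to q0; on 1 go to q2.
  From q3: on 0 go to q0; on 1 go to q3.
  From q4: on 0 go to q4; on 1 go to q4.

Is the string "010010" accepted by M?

accepted

q3 --0--> q0
q0 --1--> q2
q2 --0--> q0
q0 --0--> q1
q1 --1--> q3
q3 --0--> q0
End in state q0, which is an accepting state.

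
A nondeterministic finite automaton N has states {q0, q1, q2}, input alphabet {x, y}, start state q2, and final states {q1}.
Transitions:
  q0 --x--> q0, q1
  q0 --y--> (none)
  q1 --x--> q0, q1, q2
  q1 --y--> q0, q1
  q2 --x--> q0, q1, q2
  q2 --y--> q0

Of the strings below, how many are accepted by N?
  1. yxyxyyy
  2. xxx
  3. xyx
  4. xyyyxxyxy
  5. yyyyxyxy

4

yxyxyyy: accepted
xxx: accepted
xyx: accepted
xyyyxxyxy: accepted
yyyyxyxy: rejected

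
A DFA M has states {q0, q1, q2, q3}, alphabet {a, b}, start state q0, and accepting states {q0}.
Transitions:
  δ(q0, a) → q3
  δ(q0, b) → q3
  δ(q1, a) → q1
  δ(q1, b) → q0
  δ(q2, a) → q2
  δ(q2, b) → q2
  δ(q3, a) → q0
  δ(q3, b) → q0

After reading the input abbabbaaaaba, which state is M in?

q0 --a--> q3
q3 --b--> q0
q0 --b--> q3
q3 --a--> q0
q0 --b--> q3
q3 --b--> q0
q0 --a--> q3
q3 --a--> q0
q0 --a--> q3
q3 --a--> q0
q0 --b--> q3
q3 --a--> q0

q0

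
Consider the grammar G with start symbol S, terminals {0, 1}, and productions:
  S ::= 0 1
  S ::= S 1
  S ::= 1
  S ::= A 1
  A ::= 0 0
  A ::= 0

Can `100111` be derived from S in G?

no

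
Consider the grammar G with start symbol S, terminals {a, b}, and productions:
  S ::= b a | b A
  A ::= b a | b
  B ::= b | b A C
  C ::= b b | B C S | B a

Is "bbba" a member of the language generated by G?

no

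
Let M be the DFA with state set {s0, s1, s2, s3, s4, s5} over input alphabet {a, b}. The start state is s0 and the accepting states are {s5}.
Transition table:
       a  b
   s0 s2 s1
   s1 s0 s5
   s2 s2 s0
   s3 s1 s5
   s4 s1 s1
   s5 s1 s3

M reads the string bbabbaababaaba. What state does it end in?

s0 --b--> s1
s1 --b--> s5
s5 --a--> s1
s1 --b--> s5
s5 --b--> s3
s3 --a--> s1
s1 --a--> s0
s0 --b--> s1
s1 --a--> s0
s0 --b--> s1
s1 --a--> s0
s0 --a--> s2
s2 --b--> s0
s0 --a--> s2

s2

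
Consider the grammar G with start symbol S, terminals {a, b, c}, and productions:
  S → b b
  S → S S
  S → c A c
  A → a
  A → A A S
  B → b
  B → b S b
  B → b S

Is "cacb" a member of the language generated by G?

no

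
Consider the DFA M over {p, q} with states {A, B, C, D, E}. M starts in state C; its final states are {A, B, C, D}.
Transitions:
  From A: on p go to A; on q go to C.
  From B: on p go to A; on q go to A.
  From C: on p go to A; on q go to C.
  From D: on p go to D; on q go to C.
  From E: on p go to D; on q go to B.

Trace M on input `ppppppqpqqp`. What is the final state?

A

C --p--> A
A --p--> A
A --p--> A
A --p--> A
A --p--> A
A --p--> A
A --q--> C
C --p--> A
A --q--> C
C --q--> C
C --p--> A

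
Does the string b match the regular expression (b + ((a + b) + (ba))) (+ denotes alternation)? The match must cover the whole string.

The left alternative b matches b.

yes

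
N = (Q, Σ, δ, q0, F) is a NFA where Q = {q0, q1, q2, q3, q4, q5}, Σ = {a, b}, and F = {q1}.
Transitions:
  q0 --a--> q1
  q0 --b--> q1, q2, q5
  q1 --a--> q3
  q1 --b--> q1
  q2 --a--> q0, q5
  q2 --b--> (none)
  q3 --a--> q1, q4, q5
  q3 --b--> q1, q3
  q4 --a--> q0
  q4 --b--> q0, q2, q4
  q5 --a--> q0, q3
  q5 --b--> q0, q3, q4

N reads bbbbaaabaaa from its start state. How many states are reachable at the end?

5

Start: {q0}
read b: {q1, q2, q5}
read b: {q0, q1, q3, q4}
read b: {q0, q1, q2, q3, q4, q5}
read b: {q0, q1, q2, q3, q4, q5}
read a: {q0, q1, q3, q4, q5}
read a: {q0, q1, q3, q4, q5}
read a: {q0, q1, q3, q4, q5}
read b: {q0, q1, q2, q3, q4, q5}
read a: {q0, q1, q3, q4, q5}
read a: {q0, q1, q3, q4, q5}
read a: {q0, q1, q3, q4, q5}
Final reachable set {q0, q1, q3, q4, q5} has 5 states.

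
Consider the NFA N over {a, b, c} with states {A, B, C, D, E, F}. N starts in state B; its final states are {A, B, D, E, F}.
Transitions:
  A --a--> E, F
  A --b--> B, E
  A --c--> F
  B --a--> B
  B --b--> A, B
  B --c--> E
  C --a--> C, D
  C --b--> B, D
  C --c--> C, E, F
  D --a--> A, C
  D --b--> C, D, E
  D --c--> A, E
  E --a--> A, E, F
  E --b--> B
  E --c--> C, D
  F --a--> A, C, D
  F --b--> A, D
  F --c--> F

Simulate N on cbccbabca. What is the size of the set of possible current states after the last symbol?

5

Start: {B}
read c: {E}
read b: {B}
read c: {E}
read c: {C, D}
read b: {B, C, D, E}
read a: {A, B, C, D, E, F}
read b: {A, B, C, D, E}
read c: {A, C, D, E, F}
read a: {A, C, D, E, F}
Final reachable set {A, C, D, E, F} has 5 states.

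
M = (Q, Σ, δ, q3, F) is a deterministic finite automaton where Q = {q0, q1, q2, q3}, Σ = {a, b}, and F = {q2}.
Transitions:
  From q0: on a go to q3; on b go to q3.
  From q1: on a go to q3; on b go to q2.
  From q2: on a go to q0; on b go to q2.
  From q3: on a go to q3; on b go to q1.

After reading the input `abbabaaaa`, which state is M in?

q3 --a--> q3
q3 --b--> q1
q1 --b--> q2
q2 --a--> q0
q0 --b--> q3
q3 --a--> q3
q3 --a--> q3
q3 --a--> q3
q3 --a--> q3

q3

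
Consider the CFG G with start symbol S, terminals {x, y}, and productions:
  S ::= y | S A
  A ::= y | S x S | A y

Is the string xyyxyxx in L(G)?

no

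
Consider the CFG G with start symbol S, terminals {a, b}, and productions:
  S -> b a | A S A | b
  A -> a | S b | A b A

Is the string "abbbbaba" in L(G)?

yes

S ⇒ ASA ⇒ aSA ⇒ abA ⇒ abAbA ⇒ abAbAbA ⇒ abSbbAbA ⇒ abbbbAbA ⇒ abbbbabA ⇒ abbbbaba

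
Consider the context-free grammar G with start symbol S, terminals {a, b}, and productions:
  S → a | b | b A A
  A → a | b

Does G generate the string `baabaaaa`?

no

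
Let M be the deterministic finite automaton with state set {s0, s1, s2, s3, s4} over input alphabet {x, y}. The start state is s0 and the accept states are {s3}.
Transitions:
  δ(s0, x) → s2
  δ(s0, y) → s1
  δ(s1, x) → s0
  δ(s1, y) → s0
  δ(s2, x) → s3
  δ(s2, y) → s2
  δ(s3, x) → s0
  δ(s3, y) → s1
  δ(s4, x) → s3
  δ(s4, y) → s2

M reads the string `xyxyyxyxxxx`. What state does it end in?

s3

s0 --x--> s2
s2 --y--> s2
s2 --x--> s3
s3 --y--> s1
s1 --y--> s0
s0 --x--> s2
s2 --y--> s2
s2 --x--> s3
s3 --x--> s0
s0 --x--> s2
s2 --x--> s3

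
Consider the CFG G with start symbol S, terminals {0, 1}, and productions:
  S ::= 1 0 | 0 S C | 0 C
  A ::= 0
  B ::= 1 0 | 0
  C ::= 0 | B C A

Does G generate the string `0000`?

yes

S ⇒ 0C ⇒ 0BCA ⇒ 00CA ⇒ 000A ⇒ 0000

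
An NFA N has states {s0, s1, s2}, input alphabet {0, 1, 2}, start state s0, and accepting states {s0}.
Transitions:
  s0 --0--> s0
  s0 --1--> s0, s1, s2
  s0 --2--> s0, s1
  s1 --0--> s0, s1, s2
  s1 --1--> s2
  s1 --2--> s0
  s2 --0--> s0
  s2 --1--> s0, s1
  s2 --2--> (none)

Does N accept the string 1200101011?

accepted

Start: {s0}
read 1: {s0, s1, s2}
read 2: {s0, s1}
read 0: {s0, s1, s2}
read 0: {s0, s1, s2}
read 1: {s0, s1, s2}
read 0: {s0, s1, s2}
read 1: {s0, s1, s2}
read 0: {s0, s1, s2}
read 1: {s0, s1, s2}
read 1: {s0, s1, s2}
Reachable ∩ accepting = {s0} — nonempty.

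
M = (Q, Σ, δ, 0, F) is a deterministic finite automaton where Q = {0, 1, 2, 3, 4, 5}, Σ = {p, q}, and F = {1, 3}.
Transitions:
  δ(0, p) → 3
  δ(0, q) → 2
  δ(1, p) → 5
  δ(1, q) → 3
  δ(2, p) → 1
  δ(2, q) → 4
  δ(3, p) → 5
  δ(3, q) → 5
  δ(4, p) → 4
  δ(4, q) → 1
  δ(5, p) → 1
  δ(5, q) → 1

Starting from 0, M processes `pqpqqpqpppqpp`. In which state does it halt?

0 --p--> 3
3 --q--> 5
5 --p--> 1
1 --q--> 3
3 --q--> 5
5 --p--> 1
1 --q--> 3
3 --p--> 5
5 --p--> 1
1 --p--> 5
5 --q--> 1
1 --p--> 5
5 --p--> 1

1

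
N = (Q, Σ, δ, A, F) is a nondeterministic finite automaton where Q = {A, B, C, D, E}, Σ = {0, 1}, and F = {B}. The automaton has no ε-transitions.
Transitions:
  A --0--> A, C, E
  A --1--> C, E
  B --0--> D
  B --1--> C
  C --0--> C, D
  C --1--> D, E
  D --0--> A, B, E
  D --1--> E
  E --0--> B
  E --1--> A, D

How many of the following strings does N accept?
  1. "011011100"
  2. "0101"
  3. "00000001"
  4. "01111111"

1

"011011100": accepted
"0101": rejected
"00000001": rejected
"01111111": rejected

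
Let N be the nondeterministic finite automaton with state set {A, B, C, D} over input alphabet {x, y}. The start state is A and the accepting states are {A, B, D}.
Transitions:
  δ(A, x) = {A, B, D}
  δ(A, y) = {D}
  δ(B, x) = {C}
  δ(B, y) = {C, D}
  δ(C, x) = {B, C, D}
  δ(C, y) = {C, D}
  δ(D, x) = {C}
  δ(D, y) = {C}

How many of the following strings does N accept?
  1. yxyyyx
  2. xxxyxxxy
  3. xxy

yxyyyx: accepted
xxxyxxxy: accepted
xxy: accepted

3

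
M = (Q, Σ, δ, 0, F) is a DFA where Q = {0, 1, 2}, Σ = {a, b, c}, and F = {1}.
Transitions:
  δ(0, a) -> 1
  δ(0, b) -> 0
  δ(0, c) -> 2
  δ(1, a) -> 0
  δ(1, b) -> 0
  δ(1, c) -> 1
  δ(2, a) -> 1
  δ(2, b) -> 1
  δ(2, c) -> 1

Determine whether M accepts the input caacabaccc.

accepted

0 --c--> 2
2 --a--> 1
1 --a--> 0
0 --c--> 2
2 --a--> 1
1 --b--> 0
0 --a--> 1
1 --c--> 1
1 --c--> 1
1 --c--> 1
End in state 1, which is an accepting state.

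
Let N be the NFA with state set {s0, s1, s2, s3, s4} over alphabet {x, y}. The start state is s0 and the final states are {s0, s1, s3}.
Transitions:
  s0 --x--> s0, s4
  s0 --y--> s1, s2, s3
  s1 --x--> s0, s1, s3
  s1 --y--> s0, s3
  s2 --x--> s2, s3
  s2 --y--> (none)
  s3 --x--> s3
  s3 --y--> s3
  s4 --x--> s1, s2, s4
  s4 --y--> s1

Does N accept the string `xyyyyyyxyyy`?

accepted

Start: {s0}
read x: {s0, s4}
read y: {s1, s2, s3}
read y: {s0, s3}
read y: {s1, s2, s3}
read y: {s0, s3}
read y: {s1, s2, s3}
read y: {s0, s3}
read x: {s0, s3, s4}
read y: {s1, s2, s3}
read y: {s0, s3}
read y: {s1, s2, s3}
Reachable ∩ accepting = {s1, s3} — nonempty.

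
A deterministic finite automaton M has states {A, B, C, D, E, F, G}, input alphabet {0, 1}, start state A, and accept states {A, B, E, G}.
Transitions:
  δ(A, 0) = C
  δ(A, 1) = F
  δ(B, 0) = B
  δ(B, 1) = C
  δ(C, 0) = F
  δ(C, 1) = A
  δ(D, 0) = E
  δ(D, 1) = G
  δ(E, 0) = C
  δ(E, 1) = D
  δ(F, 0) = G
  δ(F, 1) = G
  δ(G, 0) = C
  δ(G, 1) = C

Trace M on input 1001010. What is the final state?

C

A --1--> F
F --0--> G
G --0--> C
C --1--> A
A --0--> C
C --1--> A
A --0--> C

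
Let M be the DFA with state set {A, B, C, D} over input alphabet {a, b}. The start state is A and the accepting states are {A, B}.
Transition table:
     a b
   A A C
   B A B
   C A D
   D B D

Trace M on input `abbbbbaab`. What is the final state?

C

A --a--> A
A --b--> C
C --b--> D
D --b--> D
D --b--> D
D --b--> D
D --a--> B
B --a--> A
A --b--> C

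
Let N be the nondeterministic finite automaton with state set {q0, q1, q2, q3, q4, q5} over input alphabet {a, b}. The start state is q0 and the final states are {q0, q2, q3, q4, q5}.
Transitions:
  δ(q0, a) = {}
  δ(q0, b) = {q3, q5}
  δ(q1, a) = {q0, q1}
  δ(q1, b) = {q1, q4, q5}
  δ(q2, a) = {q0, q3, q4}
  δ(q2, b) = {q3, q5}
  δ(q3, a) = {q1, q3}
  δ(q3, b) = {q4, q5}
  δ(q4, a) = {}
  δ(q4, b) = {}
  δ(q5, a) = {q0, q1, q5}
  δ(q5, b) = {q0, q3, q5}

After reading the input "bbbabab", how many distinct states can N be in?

Start: {q0}
read b: {q3, q5}
read b: {q0, q3, q4, q5}
read b: {q0, q3, q4, q5}
read a: {q0, q1, q3, q5}
read b: {q0, q1, q3, q4, q5}
read a: {q0, q1, q3, q5}
read b: {q0, q1, q3, q4, q5}
Final reachable set {q0, q1, q3, q4, q5} has 5 states.

5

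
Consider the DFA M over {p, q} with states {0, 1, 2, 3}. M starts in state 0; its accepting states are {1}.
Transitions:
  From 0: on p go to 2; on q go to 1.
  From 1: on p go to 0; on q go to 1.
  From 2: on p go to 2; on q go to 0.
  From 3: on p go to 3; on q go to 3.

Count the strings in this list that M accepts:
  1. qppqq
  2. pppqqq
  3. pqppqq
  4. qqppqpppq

3

qppqq: accepted
pppqqq: accepted
pqppqq: accepted
qqppqpppq: rejected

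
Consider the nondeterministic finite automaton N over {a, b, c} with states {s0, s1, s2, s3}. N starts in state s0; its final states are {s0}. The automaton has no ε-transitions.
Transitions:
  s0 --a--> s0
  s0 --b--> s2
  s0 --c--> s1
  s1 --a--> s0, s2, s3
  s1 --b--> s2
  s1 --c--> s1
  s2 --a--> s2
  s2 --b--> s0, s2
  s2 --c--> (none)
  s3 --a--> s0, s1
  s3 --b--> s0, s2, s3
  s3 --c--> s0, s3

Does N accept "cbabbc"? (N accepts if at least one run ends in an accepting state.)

rejected

Start: {s0}
read c: {s1}
read b: {s2}
read a: {s2}
read b: {s0, s2}
read b: {s0, s2}
read c: {s1}
Reachable ∩ accepting = {} — empty.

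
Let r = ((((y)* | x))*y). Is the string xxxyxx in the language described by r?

no

No split of xxxyxx into u·v has (((y)*|x))* matching u and y matching v.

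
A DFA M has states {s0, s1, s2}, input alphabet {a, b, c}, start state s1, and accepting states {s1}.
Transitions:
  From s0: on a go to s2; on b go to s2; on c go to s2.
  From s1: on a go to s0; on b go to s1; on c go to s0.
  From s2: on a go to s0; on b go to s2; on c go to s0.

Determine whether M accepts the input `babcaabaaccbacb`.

rejected

s1 --b--> s1
s1 --a--> s0
s0 --b--> s2
s2 --c--> s0
s0 --a--> s2
s2 --a--> s0
s0 --b--> s2
s2 --a--> s0
s0 --a--> s2
s2 --c--> s0
s0 --c--> s2
s2 --b--> s2
s2 --a--> s0
s0 --c--> s2
s2 --b--> s2
End in state s2, which is not an accepting state.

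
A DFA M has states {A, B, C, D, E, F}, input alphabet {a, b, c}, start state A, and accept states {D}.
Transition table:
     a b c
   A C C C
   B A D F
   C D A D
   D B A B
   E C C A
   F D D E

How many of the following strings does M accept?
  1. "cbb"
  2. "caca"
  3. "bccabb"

"cbb": rejected
"caca": rejected
"bccabb": rejected

0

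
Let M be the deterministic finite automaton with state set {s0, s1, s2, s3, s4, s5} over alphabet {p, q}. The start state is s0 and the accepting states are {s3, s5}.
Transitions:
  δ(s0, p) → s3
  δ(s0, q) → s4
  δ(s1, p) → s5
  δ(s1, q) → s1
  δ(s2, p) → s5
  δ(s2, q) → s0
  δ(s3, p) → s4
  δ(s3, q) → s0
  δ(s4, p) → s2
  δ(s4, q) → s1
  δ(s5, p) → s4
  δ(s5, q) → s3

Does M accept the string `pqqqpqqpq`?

rejected

s0 --p--> s3
s3 --q--> s0
s0 --q--> s4
s4 --q--> s1
s1 --p--> s5
s5 --q--> s3
s3 --q--> s0
s0 --p--> s3
s3 --q--> s0
End in state s0, which is not an accepting state.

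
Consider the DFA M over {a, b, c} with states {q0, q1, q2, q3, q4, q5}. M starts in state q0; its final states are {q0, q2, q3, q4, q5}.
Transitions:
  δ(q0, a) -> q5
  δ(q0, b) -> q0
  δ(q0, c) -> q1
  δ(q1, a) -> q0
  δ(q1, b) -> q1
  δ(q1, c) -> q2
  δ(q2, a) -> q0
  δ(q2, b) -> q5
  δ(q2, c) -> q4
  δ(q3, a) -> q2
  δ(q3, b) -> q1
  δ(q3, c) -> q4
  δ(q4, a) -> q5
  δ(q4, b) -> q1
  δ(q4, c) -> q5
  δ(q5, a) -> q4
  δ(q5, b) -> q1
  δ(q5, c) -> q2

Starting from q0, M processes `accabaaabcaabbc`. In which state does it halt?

q2

q0 --a--> q5
q5 --c--> q2
q2 --c--> q4
q4 --a--> q5
q5 --b--> q1
q1 --a--> q0
q0 --a--> q5
q5 --a--> q4
q4 --b--> q1
q1 --c--> q2
q2 --a--> q0
q0 --a--> q5
q5 --b--> q1
q1 --b--> q1
q1 --c--> q2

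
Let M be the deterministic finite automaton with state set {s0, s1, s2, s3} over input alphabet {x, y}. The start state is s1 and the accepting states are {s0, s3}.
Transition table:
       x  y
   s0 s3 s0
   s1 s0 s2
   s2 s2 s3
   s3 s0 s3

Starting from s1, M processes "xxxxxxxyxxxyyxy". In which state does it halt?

s1 --x--> s0
s0 --x--> s3
s3 --x--> s0
s0 --x--> s3
s3 --x--> s0
s0 --x--> s3
s3 --x--> s0
s0 --y--> s0
s0 --x--> s3
s3 --x--> s0
s0 --x--> s3
s3 --y--> s3
s3 --y--> s3
s3 --x--> s0
s0 --y--> s0

s0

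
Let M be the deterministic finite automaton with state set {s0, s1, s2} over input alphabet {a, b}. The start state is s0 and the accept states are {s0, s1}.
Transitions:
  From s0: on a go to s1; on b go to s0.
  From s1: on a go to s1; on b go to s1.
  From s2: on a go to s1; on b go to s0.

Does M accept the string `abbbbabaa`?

accepted

s0 --a--> s1
s1 --b--> s1
s1 --b--> s1
s1 --b--> s1
s1 --b--> s1
s1 --a--> s1
s1 --b--> s1
s1 --a--> s1
s1 --a--> s1
End in state s1, which is an accepting state.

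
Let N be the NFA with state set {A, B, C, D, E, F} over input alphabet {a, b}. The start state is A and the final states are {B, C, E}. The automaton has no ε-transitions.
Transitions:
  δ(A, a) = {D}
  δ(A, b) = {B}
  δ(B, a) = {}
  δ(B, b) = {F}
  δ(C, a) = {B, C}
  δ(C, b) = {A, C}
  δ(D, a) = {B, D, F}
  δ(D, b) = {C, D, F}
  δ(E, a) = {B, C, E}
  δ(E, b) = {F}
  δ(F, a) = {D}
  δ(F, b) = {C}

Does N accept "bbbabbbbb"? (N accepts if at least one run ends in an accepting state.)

Start: {A}
read b: {B}
read b: {F}
read b: {C}
read a: {B, C}
read b: {A, C, F}
read b: {A, B, C}
read b: {A, B, C, F}
read b: {A, B, C, F}
read b: {A, B, C, F}
Reachable ∩ accepting = {B, C} — nonempty.

accepted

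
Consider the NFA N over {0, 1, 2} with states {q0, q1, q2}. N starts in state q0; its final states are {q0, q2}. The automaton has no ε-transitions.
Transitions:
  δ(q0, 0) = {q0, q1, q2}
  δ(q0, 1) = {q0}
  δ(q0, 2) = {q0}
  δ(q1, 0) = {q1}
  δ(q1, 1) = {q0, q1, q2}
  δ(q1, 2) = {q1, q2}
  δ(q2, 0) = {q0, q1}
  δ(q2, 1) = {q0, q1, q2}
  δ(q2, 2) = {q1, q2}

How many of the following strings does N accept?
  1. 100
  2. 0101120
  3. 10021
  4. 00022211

4

100: accepted
0101120: accepted
10021: accepted
00022211: accepted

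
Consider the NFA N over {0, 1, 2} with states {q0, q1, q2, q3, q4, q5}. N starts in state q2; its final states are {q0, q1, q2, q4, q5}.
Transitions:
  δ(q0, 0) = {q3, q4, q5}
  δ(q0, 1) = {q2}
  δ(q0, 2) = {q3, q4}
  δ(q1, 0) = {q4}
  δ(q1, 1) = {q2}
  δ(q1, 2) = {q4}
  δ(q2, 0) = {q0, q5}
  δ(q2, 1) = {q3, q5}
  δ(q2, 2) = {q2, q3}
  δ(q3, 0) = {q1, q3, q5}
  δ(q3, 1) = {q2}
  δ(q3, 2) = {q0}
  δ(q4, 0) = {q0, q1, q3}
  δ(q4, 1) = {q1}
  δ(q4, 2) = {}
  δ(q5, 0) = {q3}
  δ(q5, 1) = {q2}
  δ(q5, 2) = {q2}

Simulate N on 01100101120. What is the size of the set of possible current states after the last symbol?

Start: {q2}
read 0: {q0, q5}
read 1: {q2}
read 1: {q3, q5}
read 0: {q1, q3, q5}
read 0: {q1, q3, q4, q5}
read 1: {q1, q2}
read 0: {q0, q4, q5}
read 1: {q1, q2}
read 1: {q2, q3, q5}
read 2: {q0, q2, q3}
read 0: {q0, q1, q3, q4, q5}
Final reachable set {q0, q1, q3, q4, q5} has 5 states.

5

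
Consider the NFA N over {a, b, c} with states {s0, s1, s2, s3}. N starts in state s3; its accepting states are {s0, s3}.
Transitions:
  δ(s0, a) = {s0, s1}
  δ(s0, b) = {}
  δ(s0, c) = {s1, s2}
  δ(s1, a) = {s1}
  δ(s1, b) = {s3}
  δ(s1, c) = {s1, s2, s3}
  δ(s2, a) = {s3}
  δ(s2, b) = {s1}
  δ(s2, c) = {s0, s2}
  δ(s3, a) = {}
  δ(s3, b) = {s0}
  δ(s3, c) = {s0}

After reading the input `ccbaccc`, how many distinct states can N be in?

4

Start: {s3}
read c: {s0}
read c: {s1, s2}
read b: {s1, s3}
read a: {s1}
read c: {s1, s2, s3}
read c: {s0, s1, s2, s3}
read c: {s0, s1, s2, s3}
Final reachable set {s0, s1, s2, s3} has 4 states.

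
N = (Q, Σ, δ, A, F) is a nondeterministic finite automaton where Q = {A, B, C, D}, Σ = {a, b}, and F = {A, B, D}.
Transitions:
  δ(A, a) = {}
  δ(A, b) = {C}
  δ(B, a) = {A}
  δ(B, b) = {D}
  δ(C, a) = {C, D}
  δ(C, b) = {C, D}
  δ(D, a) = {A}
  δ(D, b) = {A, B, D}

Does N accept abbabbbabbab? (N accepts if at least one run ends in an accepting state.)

rejected

Start: {A}
read a: {}
The reachable set is empty and stays empty for the remaining 11 symbols.
Reachable ∩ accepting = {} — empty.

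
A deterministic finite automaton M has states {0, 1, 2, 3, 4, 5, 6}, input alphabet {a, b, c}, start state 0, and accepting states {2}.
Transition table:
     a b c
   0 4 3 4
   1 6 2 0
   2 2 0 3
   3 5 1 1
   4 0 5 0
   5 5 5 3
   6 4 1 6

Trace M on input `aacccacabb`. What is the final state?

0 --a--> 4
4 --a--> 0
0 --c--> 4
4 --c--> 0
0 --c--> 4
4 --a--> 0
0 --c--> 4
4 --a--> 0
0 --b--> 3
3 --b--> 1

1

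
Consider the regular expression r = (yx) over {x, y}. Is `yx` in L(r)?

Split as y·x: y matches y and x matches x.

yes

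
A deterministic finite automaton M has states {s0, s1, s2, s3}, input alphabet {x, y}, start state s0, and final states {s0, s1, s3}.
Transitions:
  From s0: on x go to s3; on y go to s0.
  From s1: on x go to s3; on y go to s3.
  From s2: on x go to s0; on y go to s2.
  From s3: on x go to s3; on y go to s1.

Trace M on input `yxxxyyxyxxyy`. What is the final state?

s0 --y--> s0
s0 --x--> s3
s3 --x--> s3
s3 --x--> s3
s3 --y--> s1
s1 --y--> s3
s3 --x--> s3
s3 --y--> s1
s1 --x--> s3
s3 --x--> s3
s3 --y--> s1
s1 --y--> s3

s3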